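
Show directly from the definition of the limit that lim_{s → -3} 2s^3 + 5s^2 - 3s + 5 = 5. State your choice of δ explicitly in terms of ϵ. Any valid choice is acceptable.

δ = min(1, ϵ/36)

Suppose ϵ > 0. We want δ > 0 such that 0 < |s + 3| < δ implies |(2s^3 + 5s^2 - 3s + 5) − 5| < ϵ.
(2s^3 + 5s^2 - 3s + 5) − 5 = 2s^3 + 5s^2 - 3s = (s + 3)(2s^2 - s).
So |(2s^3 + 5s^2 - 3s + 5) − 5| = |s + 3|·|2s^2 - s|.
Require δ ≤ 1. Then |s + 3| < 1 gives |s| < 4, and by the triangle inequality |2s^2 - s| ≤ 2·4^2 + 4 = 36.
Hence |(2s^3 + 5s^2 - 3s + 5) − 5| ≤ 36|s + 3| < ϵ provided |s + 3| < ϵ/36.
Take δ = min(1, ϵ/36). Then 0 < |s + 3| < δ gives both |s + 3| < 1 and |s + 3| < ϵ/36, so |(2s^3 + 5s^2 - 3s + 5) − 5| < ϵ.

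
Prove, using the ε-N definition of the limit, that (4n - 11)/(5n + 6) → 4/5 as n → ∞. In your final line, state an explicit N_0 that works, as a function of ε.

Let ε > 0 be given. For n ≥ 1, |(4n - 11)/(5n + 6) − (4/5)| = |-79|/(5(5n + 6)) = 79/(5(5n + 6)).
Since 5n + 6 ≥ 5n for n ≥ 1, this is ≤ 79/(5·5n) = (79/25)/n.
So |(4n - 11)/(5n + 6) − (4/5)| < ε whenever n > (79/25)/ε.
Take N_0 = (79/25)/ε. If n > N_0 then |(4n - 11)/(5n + 6) − (4/5)| ≤ (79/25)/n < ε.

N_0 = (79/25)/ε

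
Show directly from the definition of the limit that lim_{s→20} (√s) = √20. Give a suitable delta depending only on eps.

Let eps > 0 be given. We want delta > 0 such that 0 < |s − 20| < delta implies |√s − √20| < eps.
Multiplying by the conjugate, |√s − √20| = |s − 20|/(√s + √20).
Restrict delta ≤ 20 so that |s − 20| < 20 forces s > 0, and then √s + √20 > √20.
Hence |√s − √20| < |s − 20|/√20, which is < eps once |s − 20| < √20·eps.
Take delta = min(20, √20·eps). If 0 < |s − 20| < delta then s > 0 and |√s − √20| < |s − 20|/√20 < eps.

delta = min(20, √20·eps)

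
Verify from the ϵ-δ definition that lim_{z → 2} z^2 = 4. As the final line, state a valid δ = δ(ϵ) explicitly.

δ = min(2, ϵ/6)

Fix ϵ > 0. We seek δ > 0 with 0 < |z − 2| < δ ⇒ |z^2 − 4| < ϵ.
Factor: z^2 − 4 = (z − 2)(z + 2), so |z^2 − 4| = |z − 2|·|z + 2|.
Impose δ ≤ 2 so that |z| < 4; then |z + 2| ≤ 6.
Hence |z^2 − 4| ≤ 6|z − 2|, which is < ϵ once |z − 2| < ϵ/6.
Take δ = min(2, ϵ/6). If 0 < |z − 2| < δ then both bounds hold and |z^2 − 4| ≤ 6|z − 2| < 6·(ϵ/6) = ϵ.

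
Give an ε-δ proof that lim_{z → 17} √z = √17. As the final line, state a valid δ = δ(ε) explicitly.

Suppose ε > 0. We want δ > 0 such that 0 < |z − 17| < δ implies |√z − √17| < ε.
Rationalise: √z − √17 = (z − 17)/(√z + √17), so |√z − √17| = |z − 17|/(√z + √17).
Restrict δ ≤ 17 so that |z − 17| < 17 forces z > 0, and then √z + √17 > √17.
Hence |√z − √17| < |z − 17|/√17, which is < ε once |z − 17| < √17·ε.
Take δ = min(17, √17·ε). If 0 < |z − 17| < δ then z > 0 and |√z − √17| < |z − 17|/√17 < ε.

δ = min(17, √17·ε)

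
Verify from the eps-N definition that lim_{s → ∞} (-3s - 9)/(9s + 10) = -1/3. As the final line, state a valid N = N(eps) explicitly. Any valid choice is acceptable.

Fix eps > 0. We seek N > 0 such that s > N implies |(-3s - 9)/(9s + 10) + 1/3| < eps.
(-3s - 9)/(9s + 10) + 1/3 = (9(-3s - 9) − (-3)(9s + 10)) / (9(9s + 10)) = -51/(9(9s + 10)).
For s > 0 we have 9s + 10 > 9s, so |(-3s - 9)/(9s + 10) + 1/3| = 51/(9(9s + 10)) < 51/(9·9s) = (17/27)/s.
Thus |(-3s - 9)/(9s + 10) + 1/3| < eps whenever s > (17/27)/eps.
Take N = (17/27)/eps. If s > N then |(-3s - 9)/(9s + 10) + 1/3| < (17/27)/s < eps.

N = (17/27)/eps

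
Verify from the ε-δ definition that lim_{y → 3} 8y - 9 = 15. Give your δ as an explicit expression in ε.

Let ε > 0 be given. We need δ > 0 so that 0 < |y − 3| < δ implies |(8y - 9) − 15| < ε.
|(8y - 9) − 15| = |8y - 24| = 8|y − 3|.
So 8|y − 3| < ε exactly when |y − 3| < ε/8.
Take δ = ε/8. If 0 < |y − 3| < δ then |(8y - 9) − 15| = 8|y − 3| < 8·(ε/8) = ε.

δ = ε/8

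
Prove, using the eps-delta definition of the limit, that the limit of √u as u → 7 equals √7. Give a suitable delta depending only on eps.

Fix eps > 0. We want delta > 0 such that 0 < |u − 7| < delta implies |√u − √7| < eps.
Multiplying by the conjugate, |√u − √7| = |u − 7|/(√u + √7).
Restrict delta ≤ 7 so that |u − 7| < 7 forces u > 0, and then √u + √7 > √7.
Hence |√u − √7| < |u − 7|/√7, which is < eps once |u − 7| < √7·eps.
Take delta = min(7, √7·eps). If 0 < |u − 7| < delta then u > 0 and |√u − √7| < |u − 7|/√7 < eps.

delta = min(7, √7·eps)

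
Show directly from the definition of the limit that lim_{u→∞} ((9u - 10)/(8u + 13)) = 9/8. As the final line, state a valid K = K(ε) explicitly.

Let ε > 0. We seek K > 0 such that u > K implies |(9u - 10)/(8u + 13) − (9/8)| < ε.
(9u - 10)/(8u + 13) − (9/8) = (8(9u - 10) − 9(8u + 13)) / (8(8u + 13)) = -197/(8(8u + 13)).
For u > 0 we have 8u + 13 > 8u, so |(9u - 10)/(8u + 13) − (9/8)| = 197/(8(8u + 13)) < 197/(8·8u) = (197/64)/u.
Thus |(9u - 10)/(8u + 13) − (9/8)| < ε whenever u > (197/64)/ε.
Take K = (197/64)/ε. If u > K then |(9u - 10)/(8u + 13) − (9/8)| < (197/64)/u < ε.

K = (197/64)/ε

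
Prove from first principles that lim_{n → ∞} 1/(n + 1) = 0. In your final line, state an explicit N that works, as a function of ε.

Fix ε > 0. For n ≥ 1, |1/(n + 1) − 0| = 1/(n + 1) ≤ 1/n.
We need 1/n < ε, i.e. n > 1/ε.
Take N = 1/ε. If n > N then |1/(n + 1)| ≤ 1/n < ε.

N = 1/ε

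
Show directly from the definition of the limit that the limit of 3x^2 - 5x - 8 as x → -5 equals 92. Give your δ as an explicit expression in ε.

Suppose ε > 0. We want δ > 0 such that 0 < |x + 5| < δ implies |(3x^2 - 5x - 8) − 92| < ε.
(3x^2 - 5x - 8) − 92 = 3x^2 - 5x - 100 = (x + 5)(3x - 20).
So |(3x^2 - 5x - 8) − 92| = |x + 5|·|3x - 20|.
Require δ ≤ 2. Then |x + 5| < 2 gives |x| < 7, and by the triangle inequality |3x - 20| ≤ 3·7 + 20 = 41.
Hence |(3x^2 - 5x - 8) − 92| ≤ 41|x + 5| < ε provided |x + 5| < ε/41.
Take δ = min(2, ε/41). Then 0 < |x + 5| < δ gives both |x + 5| < 2 and |x + 5| < ε/41, so |(3x^2 - 5x - 8) − 92| < ε.

δ = min(2, ε/41)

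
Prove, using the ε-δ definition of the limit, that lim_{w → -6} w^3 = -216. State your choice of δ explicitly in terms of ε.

Let ε > 0. We seek δ > 0 with 0 < |w + 6| < δ ⇒ |w^3 + 216| < ε.
Factor: w^3 + 216 = (w + 6)(w^2 - 6w + 36), so |w^3 + 216| = |w + 6|·|w^2 - 6w + 36|.
Restrict δ ≤ 1. Then |w + 6| < 1 gives |w| < 7, so by the triangle inequality |w^2 - 6w + 36| ≤ 7^2 + 6·7 + 36 = 127.
Hence |w^3 + 216| ≤ 127|w + 6|, which is < ε once |w + 6| < ε/127.
Take δ = min(1, ε/127). If 0 < |w + 6| < δ then both bounds hold and |w^3 + 216| ≤ 127|w + 6| < 127·(ε/127) = ε.

δ = min(1, ε/127)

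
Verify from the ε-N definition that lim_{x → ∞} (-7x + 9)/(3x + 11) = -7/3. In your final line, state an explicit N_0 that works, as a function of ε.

N_0 = (104/9)/ε

Let ε > 0 be given. We seek N_0 > 0 such that x > N_0 implies |(-7x + 9)/(3x + 11) + 7/3| < ε.
(-7x + 9)/(3x + 11) + 7/3 = (3(-7x + 9) − (-7)(3x + 11)) / (3(3x + 11)) = 104/(3(3x + 11)).
For x > 0 we have 3x + 11 > 3x, so |(-7x + 9)/(3x + 11) + 7/3| = 104/(3(3x + 11)) < 104/(3·3x) = (104/9)/x.
Thus |(-7x + 9)/(3x + 11) + 7/3| < ε whenever x > (104/9)/ε.
Take N_0 = (104/9)/ε. If x > N_0 then |(-7x + 9)/(3x + 11) + 7/3| < (104/9)/x < ε.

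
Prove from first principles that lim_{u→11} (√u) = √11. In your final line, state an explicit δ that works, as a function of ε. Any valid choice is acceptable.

Let ε > 0. We want δ > 0 such that 0 < |u − 11| < δ implies |√u − √11| < ε.
Rationalise: √u − √11 = (u − 11)/(√u + √11), so |√u − √11| = |u − 11|/(√u + √11).
Restrict δ ≤ 11 so that |u − 11| < 11 forces u > 0, and then √u + √11 > √11.
Hence |√u − √11| < |u − 11|/√11, which is < ε once |u − 11| < √11·ε.
Take δ = min(11, √11·ε). If 0 < |u − 11| < δ then u > 0 and |√u − √11| < |u − 11|/√11 < ε.

δ = min(11, √11·ε)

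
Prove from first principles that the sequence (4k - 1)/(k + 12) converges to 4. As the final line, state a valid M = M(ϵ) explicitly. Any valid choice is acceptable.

M = 49/ϵ

Suppose ϵ > 0. For k ≥ 1, |(4k - 1)/(k + 12) − 4| = |-49|/((k + 12)) = 49/((k + 12)).
Since k + 12 ≥ k for k ≥ 1, this is ≤ 49/(k) = 49/k.
So |(4k - 1)/(k + 12) − 4| < ϵ whenever k > 49/ϵ.
Take M = 49/ϵ. If k > M then |(4k - 1)/(k + 12) − 4| ≤ 49/k < ϵ.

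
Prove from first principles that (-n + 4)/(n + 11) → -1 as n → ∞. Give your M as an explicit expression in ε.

M = 15/ε

Let ε > 0 be given. For n ≥ 1, |(-n + 4)/(n + 11) + 1| = |15|/((n + 11)) = 15/((n + 11)).
Since n + 11 ≥ n for n ≥ 1, this is ≤ 15/(n) = 15/n.
So |(-n + 4)/(n + 11) + 1| < ε whenever n > 15/ε.
Take M = 15/ε. If n > M then |(-n + 4)/(n + 11) + 1| ≤ 15/n < ε.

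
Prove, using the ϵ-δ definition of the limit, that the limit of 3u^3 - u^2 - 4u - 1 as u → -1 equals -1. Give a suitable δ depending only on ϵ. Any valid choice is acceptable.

Fix ϵ > 0. We want δ > 0 such that 0 < |u + 1| < δ implies |(3u^3 - u^2 - 4u - 1) + 1| < ϵ.
(3u^3 - u^2 - 4u - 1) + 1 = 3u^3 - u^2 - 4u = (u + 1)(3u^2 - 4u).
So |(3u^3 - u^2 - 4u - 1) + 1| = |u + 1|·|3u^2 - 4u|.
Require δ ≤ 1. Then |u + 1| < 1 gives |u| < 2, and by the triangle inequality |3u^2 - 4u| ≤ 3·2^2 + 4·2 = 20.
Hence |(3u^3 - u^2 - 4u - 1) + 1| ≤ 20|u + 1| < ϵ provided |u + 1| < ϵ/20.
Choosing δ = min(1, ϵ/20) ensures both conditions, hence |(3u^3 - u^2 - 4u - 1) + 1| < ϵ.

δ = min(1, ϵ/20)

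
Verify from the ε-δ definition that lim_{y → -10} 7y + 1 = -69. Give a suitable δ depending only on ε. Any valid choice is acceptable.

δ = ε/7

Let ε > 0. We need δ > 0 so that 0 < |y + 10| < δ implies |(7y + 1) + 69| < ε.
|(7y + 1) + 69| = |7y + 70| = 7|y + 10|.
So 7|y + 10| < ε exactly when |y + 10| < ε/7.
Choosing δ = ε/7 gives |(7y + 1) + 69| = 7|y + 10| < ε whenever |y + 10| < δ.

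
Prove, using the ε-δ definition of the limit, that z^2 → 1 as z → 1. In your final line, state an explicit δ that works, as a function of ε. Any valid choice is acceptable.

Fix ε > 0. We seek δ > 0 with 0 < |z − 1| < δ ⇒ |z^2 − 1| < ε.
Factor: z^2 − 1 = (z − 1)(z + 1), so |z^2 − 1| = |z − 1|·|z + 1|.
Impose δ ≤ 2 so that |z| < 3; then |z + 1| ≤ 4.
Hence |z^2 − 1| ≤ 4|z − 1|, which is < ε once |z − 1| < ε/4.
Take δ = min(2, ε/4). If 0 < |z − 1| < δ then both bounds hold and |z^2 − 1| ≤ 4|z − 1| < 4·(ε/4) = ε.

δ = min(2, ε/4)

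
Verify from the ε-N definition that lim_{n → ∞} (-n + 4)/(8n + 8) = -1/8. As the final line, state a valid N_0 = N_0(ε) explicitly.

N_0 = (5/8)/ε

Fix ε > 0. For n ≥ 1, |(-n + 4)/(8n + 8) + 1/8| = |40|/(8(8n + 8)) = 40/(8(8n + 8)).
Since 8n + 8 ≥ 8n for n ≥ 1, this is ≤ 40/(8·8n) = (5/8)/n.
So |(-n + 4)/(8n + 8) + 1/8| < ε whenever n > (5/8)/ε.
Take N_0 = (5/8)/ε. If n > N_0 then |(-n + 4)/(8n + 8) + 1/8| ≤ (5/8)/n < ε.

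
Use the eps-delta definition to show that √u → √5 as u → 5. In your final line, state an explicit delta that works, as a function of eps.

Suppose eps > 0. We want delta > 0 such that 0 < |u − 5| < delta implies |√u − √5| < eps.
Multiplying by the conjugate, |√u − √5| = |u − 5|/(√u + √5).
Restrict delta ≤ 5 so that |u − 5| < 5 forces u > 0, and then √u + √5 > √5.
Hence |√u − √5| < |u − 5|/√5, which is < eps once |u − 5| < √5·eps.
Take delta = min(5, √5·eps). If 0 < |u − 5| < delta then u > 0 and |√u − √5| < |u − 5|/√5 < eps.

delta = min(5, √5·eps)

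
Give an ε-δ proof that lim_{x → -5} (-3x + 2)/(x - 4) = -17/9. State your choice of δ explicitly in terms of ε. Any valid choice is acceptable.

Suppose ε > 0. We want δ > 0 with 0 < |x + 5| < δ ⇒ |(-3x + 2)/(x - 4) + 17/9| < ε.
Combining over a common denominator, (-3x + 2)/(x - 4) + 17/9 = [(-3x + 2)·(-9) − 17·(x - 4)] / [(-9)·(x - 4)] = 10(x + 5) / ((-9)(x - 4)).
So |(-3x + 2)/(x - 4) + 17/9| = 10|x + 5| / (9·|x − 4|).
Restrict δ ≤ 9/2. Then |x + 5| < 9/2 gives |x − 4| = |(x + 5) + (-9)| ≥ 9 − 9/2 = 9/2.
Hence |(-3x + 2)/(x - 4) + 17/9| < 10|x + 5|/(9·(9/2)) = (20/81)|x + 5|, which is < ε once |x + 5| < (81/20)ε.
Take δ = min(9/2, (81/20)ε). Then 0 < |x + 5| < δ forces both bounds, so |(-3x + 2)/(x - 4) + 17/9| < ε.

δ = min(9/2, (81/20)ε)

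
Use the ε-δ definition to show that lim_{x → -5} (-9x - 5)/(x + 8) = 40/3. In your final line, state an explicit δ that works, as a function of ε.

δ = min(3/2, (9/134)ε)

Suppose ε > 0. We want δ > 0 with 0 < |x + 5| < δ ⇒ |(-9x - 5)/(x + 8) − (40/3)| < ε.
Combining over a common denominator, (-9x - 5)/(x + 8) − (40/3) = [(-9x - 5)·3 − 40·(x + 8)] / [3·(x + 8)] = -67(x + 5) / (3(x + 8)).
So |(-9x - 5)/(x + 8) − (40/3)| = 67|x + 5| / (3·|x + 8|).
Require δ ≤ 3/2, so |x + 8| ≥ |3| − |x + 5| > 3 − 3/2 = 3/2.
Hence |(-9x - 5)/(x + 8) − (40/3)| < 67|x + 5|/(3·(3/2)) = (134/9)|x + 5|, which is < ε once |x + 5| < (9/134)ε.
Take δ = min(3/2, (9/134)ε). Then 0 < |x + 5| < δ forces both bounds, so |(-9x - 5)/(x + 8) − (40/3)| < ε.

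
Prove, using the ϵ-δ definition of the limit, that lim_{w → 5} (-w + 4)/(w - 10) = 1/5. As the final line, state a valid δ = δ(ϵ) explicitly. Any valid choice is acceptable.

Suppose ϵ > 0. We want δ > 0 with 0 < |w − 5| < δ ⇒ |(-w + 4)/(w - 10) − (1/5)| < ϵ.
Combining over a common denominator, (-w + 4)/(w - 10) − (1/5) = [(-w + 4)·(-5) − (-1)·(w - 10)] / [(-5)·(w - 10)] = 6(w − 5) / ((-5)(w - 10)).
So |(-w + 4)/(w - 10) − (1/5)| = 6|w − 5| / (5·|w − 10|).
Restrict δ ≤ 5/2. Then |w − 5| < 5/2 gives |w − 10| = |(w − 5) + (-5)| ≥ 5 − 5/2 = 5/2.
Hence |(-w + 4)/(w - 10) − (1/5)| < 6|w − 5|/(5·(5/2)) = (12/25)|w − 5|, which is < ϵ once |w − 5| < (25/12)ϵ.
Take δ = min(5/2, (25/12)ϵ). Then 0 < |w − 5| < δ forces both bounds, so |(-w + 4)/(w - 10) − (1/5)| < ϵ.

δ = min(5/2, (25/12)ϵ)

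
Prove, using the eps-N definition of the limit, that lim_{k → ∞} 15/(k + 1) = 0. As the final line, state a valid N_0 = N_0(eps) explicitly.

N_0 = 15/eps

Let eps > 0. For k ≥ 1, |15/(k + 1) − 0| = 15/(k + 1) ≤ 15/k.
We need 15/k < eps, i.e. k > 15/eps.
Take N_0 = 15/eps. If k > N_0 then |15/(k + 1)| ≤ 15/k < eps.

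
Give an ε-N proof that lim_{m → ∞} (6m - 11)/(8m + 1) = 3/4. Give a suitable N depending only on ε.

Fix ε > 0. For m ≥ 1, |(6m - 11)/(8m + 1) − (3/4)| = |-94|/(8(8m + 1)) = 94/(8(8m + 1)).
Since 8m + 1 ≥ 8m for m ≥ 1, this is ≤ 94/(8·8m) = (47/32)/m.
So |(6m - 11)/(8m + 1) − (3/4)| < ε whenever m > (47/32)/ε.
Take N = (47/32)/ε. If m > N then |(6m - 11)/(8m + 1) − (3/4)| ≤ (47/32)/m < ε.

N = (47/32)/ε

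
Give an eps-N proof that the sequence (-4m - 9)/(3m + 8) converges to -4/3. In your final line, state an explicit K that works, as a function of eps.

Let eps > 0 be given. For m ≥ 1, |(-4m - 9)/(3m + 8) + 4/3| = |5|/(3(3m + 8)) = 5/(3(3m + 8)).
Since 3m + 8 ≥ 3m for m ≥ 1, this is ≤ 5/(3·3m) = (5/9)/m.
So |(-4m - 9)/(3m + 8) + 4/3| < eps whenever m > (5/9)/eps.
Take K = (5/9)/eps. If m > K then |(-4m - 9)/(3m + 8) + 4/3| ≤ (5/9)/m < eps.

K = (5/9)/eps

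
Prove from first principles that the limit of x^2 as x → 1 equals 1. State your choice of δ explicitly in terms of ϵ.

Fix ϵ > 0. We seek δ > 0 with 0 < |x − 1| < δ ⇒ |x^2 − 1| < ϵ.
Factor: x^2 − 1 = (x − 1)(x + 1), so |x^2 − 1| = |x − 1|·|x + 1|.
Impose δ ≤ 1 so that |x| < 2; then |x + 1| ≤ 3.
Hence |x^2 − 1| ≤ 3|x − 1|, which is < ϵ once |x − 1| < ϵ/3.
Take δ = min(1, ϵ/3). If 0 < |x − 1| < δ then both bounds hold and |x^2 − 1| ≤ 3|x − 1| < 3·(ϵ/3) = ϵ.

δ = min(1, ϵ/3)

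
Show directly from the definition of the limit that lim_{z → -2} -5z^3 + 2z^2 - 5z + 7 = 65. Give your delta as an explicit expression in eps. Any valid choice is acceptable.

delta = min(1, eps/110)

Suppose eps > 0. We want delta > 0 such that 0 < |z + 2| < delta implies |(-5z^3 + 2z^2 - 5z + 7) − 65| < eps.
(-5z^3 + 2z^2 - 5z + 7) − 65 = -5z^3 + 2z^2 - 5z - 58 = (z + 2)(-5z^2 + 12z - 29).
So |(-5z^3 + 2z^2 - 5z + 7) − 65| = |z + 2|·|-5z^2 + 12z - 29|.
Assume first that |z + 2| < 1, so |z| < 3. Then |-5z^2 + 12z - 29| ≤ 5·3^2 + 12·3 + 29 = 110.
Hence |(-5z^3 + 2z^2 - 5z + 7) − 65| ≤ 110|z + 2| < eps provided |z + 2| < eps/110.
Take delta = min(1, eps/110). Then 0 < |z + 2| < delta gives both |z + 2| < 1 and |z + 2| < eps/110, so |(-5z^3 + 2z^2 - 5z + 7) − 65| < eps.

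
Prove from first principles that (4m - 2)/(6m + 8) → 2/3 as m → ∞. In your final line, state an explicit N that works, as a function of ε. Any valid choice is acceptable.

Let ε > 0. For m ≥ 1, |(4m - 2)/(6m + 8) − (2/3)| = |-44|/(6(6m + 8)) = 44/(6(6m + 8)).
Since 6m + 8 ≥ 6m for m ≥ 1, this is ≤ 44/(6·6m) = (11/9)/m.
So |(4m - 2)/(6m + 8) − (2/3)| < ε whenever m > (11/9)/ε.
Take N = (11/9)/ε. If m > N then |(4m - 2)/(6m + 8) − (2/3)| ≤ (11/9)/m < ε.

N = (11/9)/ε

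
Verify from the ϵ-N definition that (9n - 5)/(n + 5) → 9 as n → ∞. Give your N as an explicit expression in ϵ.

N = 50/ϵ

Let ϵ > 0 be given. For n ≥ 1, |(9n - 5)/(n + 5) − 9| = |-50|/((n + 5)) = 50/((n + 5)).
Since n + 5 ≥ n for n ≥ 1, this is ≤ 50/(n) = 50/n.
So |(9n - 5)/(n + 5) − 9| < ϵ whenever n > 50/ϵ.
Take N = 50/ϵ. If n > N then |(9n - 5)/(n + 5) − 9| ≤ 50/n < ϵ.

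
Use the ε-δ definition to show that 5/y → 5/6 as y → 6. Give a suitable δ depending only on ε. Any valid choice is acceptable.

Let ε > 0. We seek δ > 0 such that 0 < |y − 6| < δ implies |5/y − (5/6)| < ε.
|5/y − (5/6)| = 5·|6 − y|/(6·|y|) = 5|y − 6|/(6|y|).
Require δ ≤ 3 so that |y| > 6 − 3 = 3, hence 6|y| > 18.
Then |5/y − (5/6)| < 5|y − 6|/18, which is < ε when |y − 6| < (18/5)ε.
Take δ = min(3, (18/5)ε). Then 0 < |y − 6| < δ gives both |y − 6| < 3 and |y − 6| < (18/5)ε, so |5/y − (5/6)| < ε.

δ = min(3, (18/5)ε)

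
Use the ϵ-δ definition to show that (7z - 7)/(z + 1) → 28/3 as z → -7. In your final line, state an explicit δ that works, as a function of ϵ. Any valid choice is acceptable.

Fix ϵ > 0. We want δ > 0 with 0 < |z + 7| < δ ⇒ |(7z - 7)/(z + 1) − (28/3)| < ϵ.
Combining over a common denominator, (7z - 7)/(z + 1) − (28/3) = [(7z - 7)·(-6) − (-56)·(z + 1)] / [(-6)·(z + 1)] = 14(z + 7) / ((-6)(z + 1)).
So |(7z - 7)/(z + 1) − (28/3)| = 14|z + 7| / (6·|z + 1|).
Restrict δ ≤ 3. Then |z + 7| < 3 gives |z + 1| = |(z + 7) + (-6)| ≥ 6 − 3 = 3.
Hence |(7z - 7)/(z + 1) − (28/3)| < 14|z + 7|/(6·3) = (7/9)|z + 7|, which is < ϵ once |z + 7| < (9/7)ϵ.
Take δ = min(3, (9/7)ϵ). Then 0 < |z + 7| < δ forces both bounds, so |(7z - 7)/(z + 1) − (28/3)| < ϵ.

δ = min(3, (9/7)ϵ)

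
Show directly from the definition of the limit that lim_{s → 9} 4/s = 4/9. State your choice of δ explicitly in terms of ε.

δ = min(9/2, (81/8)ε)

Let ε > 0. We seek δ > 0 such that 0 < |s − 9| < δ implies |4/s − (4/9)| < ε.
|4/s − (4/9)| = 4·|9 − s|/(9·|s|) = 4|s − 9|/(9|s|).
Restrict δ ≤ 9/2. Then |s − 9| < 9/2 gives |s| > 9/2, so 9|s| > 81/2.
Then |4/s − (4/9)| < 4|s − 9|/(81/2), which is < ε when |s − 9| < (81/8)ε.
Take δ = min(9/2, (81/8)ε). Then 0 < |s − 9| < δ gives both |s − 9| < 9/2 and |s − 9| < (81/8)ε, so |4/s − (4/9)| < ε.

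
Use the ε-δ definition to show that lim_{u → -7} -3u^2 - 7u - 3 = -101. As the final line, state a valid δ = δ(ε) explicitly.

Fix ε > 0. We want δ > 0 such that 0 < |u + 7| < δ implies |(-3u^2 - 7u - 3) + 101| < ε.
(-3u^2 - 7u - 3) + 101 = -3u^2 - 7u + 98 = (u + 7)(-3u + 14).
So |(-3u^2 - 7u - 3) + 101| = |u + 7|·|-3u + 14|.
Require δ ≤ 2. Then |u + 7| < 2 gives |u| < 9, and by the triangle inequality |-3u + 14| ≤ 3·9 + 14 = 41.
Hence |(-3u^2 - 7u - 3) + 101| ≤ 41|u + 7| < ε provided |u + 7| < ε/41.
Choosing δ = min(2, ε/41) ensures both conditions, hence |(-3u^2 - 7u - 3) + 101| < ε.

δ = min(2, ε/41)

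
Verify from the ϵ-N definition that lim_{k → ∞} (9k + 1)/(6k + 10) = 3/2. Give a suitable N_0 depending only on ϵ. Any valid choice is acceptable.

Let ϵ > 0 be given. For k ≥ 1, |(9k + 1)/(6k + 10) − (3/2)| = |-84|/(6(6k + 10)) = 84/(6(6k + 10)).
Since 6k + 10 ≥ 6k for k ≥ 1, this is ≤ 84/(6·6k) = (7/3)/k.
So |(9k + 1)/(6k + 10) − (3/2)| < ϵ whenever k > (7/3)/ϵ.
Take N_0 = (7/3)/ϵ. If k > N_0 then |(9k + 1)/(6k + 10) − (3/2)| ≤ (7/3)/k < ϵ.

N_0 = (7/3)/ϵ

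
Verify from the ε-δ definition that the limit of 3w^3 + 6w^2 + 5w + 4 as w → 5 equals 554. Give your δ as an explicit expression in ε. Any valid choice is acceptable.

Let ε > 0. We want δ > 0 such that 0 < |w − 5| < δ implies |(3w^3 + 6w^2 + 5w + 4) − 554| < ε.
(3w^3 + 6w^2 + 5w + 4) − 554 = 3w^3 + 6w^2 + 5w - 550 = (w − 5)(3w^2 + 21w + 110).
So |(3w^3 + 6w^2 + 5w + 4) − 554| = |w − 5|·|3w^2 + 21w + 110|.
Assume first that |w − 5| < 1, so |w| < 6. Then |3w^2 + 21w + 110| ≤ 3·6^2 + 21·6 + 110 = 344.
Hence |(3w^3 + 6w^2 + 5w + 4) − 554| ≤ 344|w − 5| < ε provided |w − 5| < ε/344.
Take δ = min(1, ε/344). Then 0 < |w − 5| < δ gives both |w − 5| < 1 and |w − 5| < ε/344, so |(3w^3 + 6w^2 + 5w + 4) − 554| < ε.

δ = min(1, ε/344)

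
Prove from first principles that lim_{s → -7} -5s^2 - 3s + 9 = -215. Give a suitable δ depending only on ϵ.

Fix ϵ > 0. We want δ > 0 such that 0 < |s + 7| < δ implies |(-5s^2 - 3s + 9) + 215| < ϵ.
(-5s^2 - 3s + 9) + 215 = -5s^2 - 3s + 224 = (s + 7)(-5s + 32).
So |(-5s^2 - 3s + 9) + 215| = |s + 7|·|-5s + 32|.
Require δ ≤ 1. Then |s + 7| < 1 gives |s| < 8, and by the triangle inequality |-5s + 32| ≤ 5·8 + 32 = 72.
Hence |(-5s^2 - 3s + 9) + 215| ≤ 72|s + 7| < ϵ provided |s + 7| < ϵ/72.
Take δ = min(1, ϵ/72). Then 0 < |s + 7| < δ gives both |s + 7| < 1 and |s + 7| < ϵ/72, so |(-5s^2 - 3s + 9) + 215| < ϵ.

δ = min(1, ϵ/72)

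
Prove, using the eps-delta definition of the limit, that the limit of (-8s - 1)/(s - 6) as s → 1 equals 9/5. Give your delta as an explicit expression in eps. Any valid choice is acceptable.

delta = min(5/2, (25/98)eps)

Fix eps > 0. We want delta > 0 with 0 < |s − 1| < delta ⇒ |(-8s - 1)/(s - 6) − (9/5)| < eps.
Combining over a common denominator, (-8s - 1)/(s - 6) − (9/5) = [(-8s - 1)·(-5) − (-9)·(s - 6)] / [(-5)·(s - 6)] = 49(s − 1) / ((-5)(s - 6)).
So |(-8s - 1)/(s - 6) − (9/5)| = 49|s − 1| / (5·|s − 6|).
Require delta ≤ 5/2, so |s − 6| ≥ |-5| − |s − 1| > 5 − 5/2 = 5/2.
Hence |(-8s - 1)/(s - 6) − (9/5)| < 49|s − 1|/(5·(5/2)) = (98/25)|s − 1|, which is < eps once |s − 1| < (25/98)eps.
Take delta = min(5/2, (25/98)eps). Then 0 < |s − 1| < delta forces both bounds, so |(-8s - 1)/(s - 6) − (9/5)| < eps.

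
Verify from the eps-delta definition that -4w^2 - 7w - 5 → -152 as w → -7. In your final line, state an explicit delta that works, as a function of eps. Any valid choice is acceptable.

delta = min(1, eps/53)

Let eps > 0 be given. We want delta > 0 such that 0 < |w + 7| < delta implies |(-4w^2 - 7w - 5) + 152| < eps.
(-4w^2 - 7w - 5) + 152 = -4w^2 - 7w + 147 = (w + 7)(-4w + 21).
So |(-4w^2 - 7w - 5) + 152| = |w + 7|·|-4w + 21|.
Assume first that |w + 7| < 1, so |w| < 8. Then |-4w + 21| ≤ 4·8 + 21 = 53.
Hence |(-4w^2 - 7w - 5) + 152| ≤ 53|w + 7| < eps provided |w + 7| < eps/53.
Choosing delta = min(1, eps/53) ensures both conditions, hence |(-4w^2 - 7w - 5) + 152| < eps.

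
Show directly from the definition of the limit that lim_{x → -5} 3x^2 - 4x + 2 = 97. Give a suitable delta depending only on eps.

delta = min(2, eps/40)

Suppose eps > 0. We want delta > 0 such that 0 < |x + 5| < delta implies |(3x^2 - 4x + 2) − 97| < eps.
(3x^2 - 4x + 2) − 97 = 3x^2 - 4x - 95 = (x + 5)(3x - 19).
So |(3x^2 - 4x + 2) − 97| = |x + 5|·|3x - 19|.
Require delta ≤ 2. Then |x + 5| < 2 gives |x| < 7, and by the triangle inequality |3x - 19| ≤ 3·7 + 19 = 40.
Hence |(3x^2 - 4x + 2) − 97| ≤ 40|x + 5| < eps provided |x + 5| < eps/40.
Choosing delta = min(2, eps/40) ensures both conditions, hence |(3x^2 - 4x + 2) − 97| < eps.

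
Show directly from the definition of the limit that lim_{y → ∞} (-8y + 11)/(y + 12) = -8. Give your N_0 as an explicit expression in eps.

N_0 = 107/eps

Fix eps > 0. We seek N_0 > 0 such that y > N_0 implies |(-8y + 11)/(y + 12) + 8| < eps.
(-8y + 11)/(y + 12) + 8 = ((-8y + 11) − (-8)(y + 12)) / ((y + 12)) = 107/((y + 12)).
For y > 0 we have y + 12 > y, so |(-8y + 11)/(y + 12) + 8| = 107/((y + 12)) < 107/(y) = 107/y.
Thus |(-8y + 11)/(y + 12) + 8| < eps whenever y > 107/eps.
Take N_0 = 107/eps. If y > N_0 then |(-8y + 11)/(y + 12) + 8| < 107/y < eps.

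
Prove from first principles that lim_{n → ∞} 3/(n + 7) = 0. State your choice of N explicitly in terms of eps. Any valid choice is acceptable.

N = 3/eps

Let eps > 0. For n ≥ 1, |3/(n + 7) − 0| = 3/(n + 7) ≤ 3/n.
We need 3/n < eps, i.e. n > 3/eps.
Take N = 3/eps. If n > N then |3/(n + 7)| ≤ 3/n < eps.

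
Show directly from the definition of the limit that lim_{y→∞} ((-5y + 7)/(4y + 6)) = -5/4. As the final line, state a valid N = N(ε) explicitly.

N = (29/8)/ε

Suppose ε > 0. We seek N > 0 such that y > N implies |(-5y + 7)/(4y + 6) + 5/4| < ε.
(-5y + 7)/(4y + 6) + 5/4 = (4(-5y + 7) − (-5)(4y + 6)) / (4(4y + 6)) = 58/(4(4y + 6)).
For y > 0 we have 4y + 6 > 4y, so |(-5y + 7)/(4y + 6) + 5/4| = 58/(4(4y + 6)) < 58/(4·4y) = (29/8)/y.
Thus |(-5y + 7)/(4y + 6) + 5/4| < ε whenever y > (29/8)/ε.
Take N = (29/8)/ε. If y > N then |(-5y + 7)/(4y + 6) + 5/4| < (29/8)/y < ε.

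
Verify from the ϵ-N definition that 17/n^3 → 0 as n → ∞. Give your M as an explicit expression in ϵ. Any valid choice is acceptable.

M = (17/ϵ)^{1/3}

Let ϵ > 0. For n ≥ 1, |17/n^3 − 0| = 17/n^3.
17/n^3 < ϵ ⇔ n^3 > 17/ϵ ⇔ n > (17/ϵ)^{1/3}.
Take M = (17/ϵ)^{1/3}. Then n > M implies 17/n^3 < ϵ.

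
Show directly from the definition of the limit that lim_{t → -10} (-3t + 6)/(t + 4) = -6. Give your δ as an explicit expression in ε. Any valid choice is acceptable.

δ = min(3, ε)

Suppose ε > 0. We want δ > 0 with 0 < |t + 10| < δ ⇒ |(-3t + 6)/(t + 4) + 6| < ε.
Combining over a common denominator, (-3t + 6)/(t + 4) + 6 = [(-3t + 6)·(-6) − 36·(t + 4)] / [(-6)·(t + 4)] = -18(t + 10) / ((-6)(t + 4)).
So |(-3t + 6)/(t + 4) + 6| = 18|t + 10| / (6·|t + 4|).
Restrict δ ≤ 3. Then |t + 10| < 3 gives |t + 4| = |(t + 10) + (-6)| ≥ 6 − 3 = 3.
Hence |(-3t + 6)/(t + 4) + 6| < 18|t + 10|/(6·3) = |t + 10|, which is < ε once |t + 10| < ε.
Take δ = min(3, ε). Then 0 < |t + 10| < δ forces both bounds, so |(-3t + 6)/(t + 4) + 6| < ε.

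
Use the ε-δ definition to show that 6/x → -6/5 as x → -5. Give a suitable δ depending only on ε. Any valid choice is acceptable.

δ = min(5/2, (25/12)ε)

Fix ε > 0. We seek δ > 0 such that 0 < |x + 5| < δ implies |6/x + 6/5| < ε.
|6/x + 6/5| = 6·|-5 − x|/(5·|x|) = 6|x + 5|/(5|x|).
Restrict δ ≤ 5/2. Then |x + 5| < 5/2 gives |x| > 5/2, so 5|x| > 25/2.
Then |6/x + 6/5| < 6|x + 5|/(25/2), which is < ε when |x + 5| < (25/12)ε.
Take δ = min(5/2, (25/12)ε). Then 0 < |x + 5| < δ gives both |x + 5| < 5/2 and |x + 5| < (25/12)ε, so |6/x + 6/5| < ε.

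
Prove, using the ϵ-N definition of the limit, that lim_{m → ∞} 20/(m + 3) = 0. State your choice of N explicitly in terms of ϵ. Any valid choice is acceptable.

N = 20/ϵ

Fix ϵ > 0. For m ≥ 1, |20/(m + 3) − 0| = 20/(m + 3) ≤ 20/m.
We need 20/m < ϵ, i.e. m > 20/ϵ.
Take N = 20/ϵ. If m > N then |20/(m + 3)| ≤ 20/m < ϵ.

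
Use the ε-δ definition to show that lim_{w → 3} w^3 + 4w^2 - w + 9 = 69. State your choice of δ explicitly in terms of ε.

Fix ε > 0. We want δ > 0 such that 0 < |w − 3| < δ implies |(w^3 + 4w^2 - w + 9) − 69| < ε.
(w^3 + 4w^2 - w + 9) − 69 = w^3 + 4w^2 - w - 60 = (w − 3)(w^2 + 7w + 20).
So |(w^3 + 4w^2 - w + 9) − 69| = |w − 3|·|w^2 + 7w + 20|.
Assume first that |w − 3| < 1, so |w| < 4. Then |w^2 + 7w + 20| ≤ 4^2 + 7·4 + 20 = 64.
Hence |(w^3 + 4w^2 - w + 9) − 69| ≤ 64|w − 3| < ε provided |w − 3| < ε/64.
Take δ = min(1, ε/64). Then 0 < |w − 3| < δ gives both |w − 3| < 1 and |w − 3| < ε/64, so |(w^3 + 4w^2 - w + 9) − 69| < ε.

δ = min(1, ε/64)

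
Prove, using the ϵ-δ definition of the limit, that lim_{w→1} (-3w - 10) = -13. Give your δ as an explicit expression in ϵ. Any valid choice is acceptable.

δ = ϵ/3

Suppose ϵ > 0. We need δ > 0 so that 0 < |w − 1| < δ implies |(-3w - 10) + 13| < ϵ.
|(-3w - 10) + 13| = |-3w + 3| = 3|w − 1|.
Thus it suffices that |w − 1| < ϵ/3.
Choosing δ = ϵ/3 gives |(-3w - 10) + 13| = 3|w − 1| < ϵ whenever |w − 1| < δ.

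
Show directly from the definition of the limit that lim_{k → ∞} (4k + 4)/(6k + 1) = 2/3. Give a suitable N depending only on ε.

Suppose ε > 0. For k ≥ 1, |(4k + 4)/(6k + 1) − (2/3)| = |20|/(6(6k + 1)) = 20/(6(6k + 1)).
Since 6k + 1 ≥ 6k for k ≥ 1, this is ≤ 20/(6·6k) = (5/9)/k.
So |(4k + 4)/(6k + 1) − (2/3)| < ε whenever k > (5/9)/ε.
Take N = (5/9)/ε. If k > N then |(4k + 4)/(6k + 1) − (2/3)| ≤ (5/9)/k < ε.

N = (5/9)/ε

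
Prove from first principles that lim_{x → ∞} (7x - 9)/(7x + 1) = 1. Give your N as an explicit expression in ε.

N = (10/7)/ε

Let ε > 0 be given. We seek N > 0 such that x > N implies |(7x - 9)/(7x + 1) − 1| < ε.
(7x - 9)/(7x + 1) − 1 = (7(7x - 9) − 7(7x + 1)) / (7(7x + 1)) = -70/(7(7x + 1)).
For x > 0 we have 7x + 1 > 7x, so |(7x - 9)/(7x + 1) − 1| = 70/(7(7x + 1)) < 70/(7·7x) = (10/7)/x.
Thus |(7x - 9)/(7x + 1) − 1| < ε whenever x > (10/7)/ε.
Take N = (10/7)/ε. If x > N then |(7x - 9)/(7x + 1) − 1| < (10/7)/x < ε.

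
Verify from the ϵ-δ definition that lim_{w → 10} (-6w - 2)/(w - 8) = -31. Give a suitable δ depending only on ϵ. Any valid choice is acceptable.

Let ϵ > 0. We want δ > 0 with 0 < |w − 10| < δ ⇒ |(-6w - 2)/(w - 8) + 31| < ϵ.
Combining over a common denominator, (-6w - 2)/(w - 8) + 31 = [(-6w - 2)·2 − (-62)·(w - 8)] / [2·(w - 8)] = 50(w − 10) / (2(w - 8)).
So |(-6w - 2)/(w - 8) + 31| = 50|w − 10| / (2·|w − 8|).
Require δ ≤ 1, so |w − 8| ≥ |2| − |w − 10| > 2 − 1 = 1.
Hence |(-6w - 2)/(w - 8) + 31| < 50|w − 10|/(2·1) = 25|w − 10|, which is < ϵ once |w − 10| < (1/25)ϵ.
Take δ = min(1, (1/25)ϵ). Then 0 < |w − 10| < δ forces both bounds, so |(-6w - 2)/(w - 8) + 31| < ϵ.

δ = min(1, (1/25)ϵ)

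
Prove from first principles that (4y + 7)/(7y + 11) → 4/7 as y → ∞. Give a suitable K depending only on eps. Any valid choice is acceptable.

K = (5/49)/eps

Suppose eps > 0. We seek K > 0 such that y > K implies |(4y + 7)/(7y + 11) − (4/7)| < eps.
(4y + 7)/(7y + 11) − (4/7) = (7(4y + 7) − 4(7y + 11)) / (7(7y + 11)) = 5/(7(7y + 11)).
For y > 0 we have 7y + 11 > 7y, so |(4y + 7)/(7y + 11) − (4/7)| = 5/(7(7y + 11)) < 5/(7·7y) = (5/49)/y.
Thus |(4y + 7)/(7y + 11) − (4/7)| < eps whenever y > (5/49)/eps.
Take K = (5/49)/eps. If y > K then |(4y + 7)/(7y + 11) − (4/7)| < (5/49)/y < eps.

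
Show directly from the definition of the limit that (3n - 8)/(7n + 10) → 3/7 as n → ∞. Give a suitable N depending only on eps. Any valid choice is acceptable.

N = (86/49)/eps

Fix eps > 0. For n ≥ 1, |(3n - 8)/(7n + 10) − (3/7)| = |-86|/(7(7n + 10)) = 86/(7(7n + 10)).
Since 7n + 10 ≥ 7n for n ≥ 1, this is ≤ 86/(7·7n) = (86/49)/n.
So |(3n - 8)/(7n + 10) − (3/7)| < eps whenever n > (86/49)/eps.
Take N = (86/49)/eps. If n > N then |(3n - 8)/(7n + 10) − (3/7)| ≤ (86/49)/n < eps.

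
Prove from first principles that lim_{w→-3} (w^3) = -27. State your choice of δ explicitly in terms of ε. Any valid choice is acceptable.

δ = min(2, ε/49)

Fix ε > 0. We seek δ > 0 with 0 < |w + 3| < δ ⇒ |w^3 + 27| < ε.
Factor: w^3 + 27 = (w + 3)(w^2 - 3w + 9), so |w^3 + 27| = |w + 3|·|w^2 - 3w + 9|.
Impose δ ≤ 2 so that |w| < 5; then |w^2 - 3w + 9| ≤ 49.
Hence |w^3 + 27| ≤ 49|w + 3|, which is < ε once |w + 3| < ε/49.
Take δ = min(2, ε/49). If 0 < |w + 3| < δ then both bounds hold and |w^3 + 27| ≤ 49|w + 3| < 49·(ε/49) = ε.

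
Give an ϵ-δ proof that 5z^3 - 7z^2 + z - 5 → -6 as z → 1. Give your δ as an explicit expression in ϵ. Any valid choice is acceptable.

Suppose ϵ > 0. We want δ > 0 such that 0 < |z − 1| < δ implies |(5z^3 - 7z^2 + z - 5) + 6| < ϵ.
(5z^3 - 7z^2 + z - 5) + 6 = 5z^3 - 7z^2 + z + 1 = (z − 1)(5z^2 - 2z - 1).
So |(5z^3 - 7z^2 + z - 5) + 6| = |z − 1|·|5z^2 - 2z - 1|.
Assume first that |z − 1| < 1, so |z| < 2. Then |5z^2 - 2z - 1| ≤ 5·2^2 + 2·2 + 1 = 25.
Hence |(5z^3 - 7z^2 + z - 5) + 6| ≤ 25|z − 1| < ϵ provided |z − 1| < ϵ/25.
Take δ = min(1, ϵ/25). Then 0 < |z − 1| < δ gives both |z − 1| < 1 and |z − 1| < ϵ/25, so |(5z^3 - 7z^2 + z - 5) + 6| < ϵ.

δ = min(1, ϵ/25)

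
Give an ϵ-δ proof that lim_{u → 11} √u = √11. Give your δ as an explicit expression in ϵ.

δ = min(11, √11·ϵ)

Let ϵ > 0. We want δ > 0 such that 0 < |u − 11| < δ implies |√u − √11| < ϵ.
Multiplying by the conjugate, |√u − √11| = |u − 11|/(√u + √11).
Restrict δ ≤ 11 so that |u − 11| < 11 forces u > 0, and then √u + √11 > √11.
Hence |√u − √11| < |u − 11|/√11, which is < ϵ once |u − 11| < √11·ϵ.
Take δ = min(11, √11·ϵ). If 0 < |u − 11| < δ then u > 0 and |√u − √11| < |u − 11|/√11 < ϵ.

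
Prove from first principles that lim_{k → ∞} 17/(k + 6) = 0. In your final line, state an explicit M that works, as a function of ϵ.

M = 17/ϵ

Let ϵ > 0. For k ≥ 1, |17/(k + 6) − 0| = 17/(k + 6) ≤ 17/k.
We need 17/k < ϵ, i.e. k > 17/ϵ.
Take M = 17/ϵ. If k > M then |17/(k + 6)| ≤ 17/k < ϵ.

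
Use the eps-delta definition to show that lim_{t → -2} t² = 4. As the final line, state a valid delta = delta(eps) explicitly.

Suppose eps > 0. We seek delta > 0 with 0 < |t + 2| < delta ⇒ |t² − 4| < eps.
Factor: t² − 4 = (t + 2)(t - 2), so |t² − 4| = |t + 2|·|t - 2|.
Restrict delta ≤ 1. Then |t + 2| < 1 gives |t| < 3, so by the triangle inequality |t - 2| ≤ 3 + 2 = 5.
Hence |t² − 4| ≤ 5|t + 2|, which is < eps once |t + 2| < eps/5.
Take delta = min(1, eps/5). If 0 < |t + 2| < delta then both bounds hold and |t² − 4| ≤ 5|t + 2| < 5·(eps/5) = eps.

delta = min(1, eps/5)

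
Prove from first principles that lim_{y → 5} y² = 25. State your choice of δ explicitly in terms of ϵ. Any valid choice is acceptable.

Let ϵ > 0. We seek δ > 0 with 0 < |y − 5| < δ ⇒ |y² − 25| < ϵ.
Factor: y² − 25 = (y − 5)(y + 5), so |y² − 25| = |y − 5|·|y + 5|.
Impose δ ≤ 2 so that |y| < 7; then |y + 5| ≤ 12.
Hence |y² − 25| ≤ 12|y − 5|, which is < ϵ once |y − 5| < ϵ/12.
Take δ = min(2, ϵ/12). If 0 < |y − 5| < δ then both bounds hold and |y² − 25| ≤ 12|y − 5| < 12·(ϵ/12) = ϵ.

δ = min(2, ϵ/12)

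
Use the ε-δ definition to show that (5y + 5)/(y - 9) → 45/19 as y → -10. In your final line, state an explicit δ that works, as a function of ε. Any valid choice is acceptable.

Let ε > 0 be given. We want δ > 0 with 0 < |y + 10| < δ ⇒ |(5y + 5)/(y - 9) − (45/19)| < ε.
Combining over a common denominator, (5y + 5)/(y - 9) − (45/19) = [(5y + 5)·(-19) − (-45)·(y - 9)] / [(-19)·(y - 9)] = -50(y + 10) / ((-19)(y - 9)).
So |(5y + 5)/(y - 9) − (45/19)| = 50|y + 10| / (19·|y − 9|).
Require δ ≤ 19/2, so |y − 9| ≥ |-19| − |y + 10| > 19 − 19/2 = 19/2.
Hence |(5y + 5)/(y - 9) − (45/19)| < 50|y + 10|/(19·(19/2)) = (100/361)|y + 10|, which is < ε once |y + 10| < (361/100)ε.
Take δ = min(19/2, (361/100)ε). Then 0 < |y + 10| < δ forces both bounds, so |(5y + 5)/(y - 9) − (45/19)| < ε.

δ = min(19/2, (361/100)ε)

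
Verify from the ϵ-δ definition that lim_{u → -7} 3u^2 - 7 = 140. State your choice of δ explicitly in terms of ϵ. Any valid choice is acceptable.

Suppose ϵ > 0. We want δ > 0 such that 0 < |u + 7| < δ implies |(3u^2 - 7) − 140| < ϵ.
(3u^2 - 7) − 140 = 3u^2 - 147 = (u + 7)(3u - 21).
So |(3u^2 - 7) − 140| = |u + 7|·|3u - 21|.
Require δ ≤ 1. Then |u + 7| < 1 gives |u| < 8, and by the triangle inequality |3u - 21| ≤ 3·8 + 21 = 45.
Hence |(3u^2 - 7) − 140| ≤ 45|u + 7| < ϵ provided |u + 7| < ϵ/45.
Choosing δ = min(1, ϵ/45) ensures both conditions, hence |(3u^2 - 7) − 140| < ϵ.

δ = min(1, ϵ/45)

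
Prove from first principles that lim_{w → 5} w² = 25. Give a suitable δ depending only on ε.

δ = min(2, ε/12)

Suppose ε > 0. We seek δ > 0 with 0 < |w − 5| < δ ⇒ |w² − 25| < ε.
Factor: w² − 25 = (w − 5)(w + 5), so |w² − 25| = |w − 5|·|w + 5|.
Restrict δ ≤ 2. Then |w − 5| < 2 gives |w| < 7, so by the triangle inequality |w + 5| ≤ 7 + 5 = 12.
Hence |w² − 25| ≤ 12|w − 5|, which is < ε once |w − 5| < ε/12.
Take δ = min(2, ε/12). If 0 < |w − 5| < δ then both bounds hold and |w² − 25| ≤ 12|w − 5| < 12·(ε/12) = ε.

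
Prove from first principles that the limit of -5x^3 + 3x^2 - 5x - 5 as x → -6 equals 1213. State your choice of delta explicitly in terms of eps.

delta = min(1, eps/679)

Suppose eps > 0. We want delta > 0 such that 0 < |x + 6| < delta implies |(-5x^3 + 3x^2 - 5x - 5) − 1213| < eps.
(-5x^3 + 3x^2 - 5x - 5) − 1213 = -5x^3 + 3x^2 - 5x - 1218 = (x + 6)(-5x^2 + 33x - 203).
So |(-5x^3 + 3x^2 - 5x - 5) − 1213| = |x + 6|·|-5x^2 + 33x - 203|.
Assume first that |x + 6| < 1, so |x| < 7. Then |-5x^2 + 33x - 203| ≤ 5·7^2 + 33·7 + 203 = 679.
Hence |(-5x^3 + 3x^2 - 5x - 5) − 1213| ≤ 679|x + 6| < eps provided |x + 6| < eps/679.
Choosing delta = min(1, eps/679) ensures both conditions, hence |(-5x^3 + 3x^2 - 5x - 5) − 1213| < eps.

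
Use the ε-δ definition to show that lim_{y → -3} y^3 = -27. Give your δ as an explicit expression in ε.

Fix ε > 0. We seek δ > 0 with 0 < |y + 3| < δ ⇒ |y^3 + 27| < ε.
Factor: y^3 + 27 = (y + 3)(y^2 - 3y + 9), so |y^3 + 27| = |y + 3|·|y^2 - 3y + 9|.
Restrict δ ≤ 1. Then |y + 3| < 1 gives |y| < 4, so by the triangle inequality |y^2 - 3y + 9| ≤ 4^2 + 3·4 + 9 = 37.
Hence |y^3 + 27| ≤ 37|y + 3|, which is < ε once |y + 3| < ε/37.
Take δ = min(1, ε/37). If 0 < |y + 3| < δ then both bounds hold and |y^3 + 27| ≤ 37|y + 3| < 37·(ε/37) = ε.

δ = min(1, ε/37)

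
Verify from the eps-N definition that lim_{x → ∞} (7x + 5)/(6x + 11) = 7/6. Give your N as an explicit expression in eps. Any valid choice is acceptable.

N = (47/36)/eps

Let eps > 0. We seek N > 0 such that x > N implies |(7x + 5)/(6x + 11) − (7/6)| < eps.
(7x + 5)/(6x + 11) − (7/6) = (6(7x + 5) − 7(6x + 11)) / (6(6x + 11)) = -47/(6(6x + 11)).
For x > 0 we have 6x + 11 > 6x, so |(7x + 5)/(6x + 11) − (7/6)| = 47/(6(6x + 11)) < 47/(6·6x) = (47/36)/x.
Thus |(7x + 5)/(6x + 11) − (7/6)| < eps whenever x > (47/36)/eps.
Take N = (47/36)/eps. If x > N then |(7x + 5)/(6x + 11) − (7/6)| < (47/36)/x < eps.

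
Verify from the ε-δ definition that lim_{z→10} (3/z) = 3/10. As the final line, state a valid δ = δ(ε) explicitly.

δ = min(5, (50/3)ε)

Fix ε > 0. We seek δ > 0 such that 0 < |z − 10| < δ implies |3/z − (3/10)| < ε.
|3/z − (3/10)| = 3·|10 − z|/(10·|z|) = 3|z − 10|/(10|z|).
Restrict δ ≤ 5. Then |z − 10| < 5 gives |z| > 5, so 10|z| > 50.
Then |3/z − (3/10)| < 3|z − 10|/50, which is < ε when |z − 10| < (50/3)ε.
Take δ = min(5, (50/3)ε). Then 0 < |z − 10| < δ gives both |z − 10| < 5 and |z − 10| < (50/3)ε, so |3/z − (3/10)| < ε.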